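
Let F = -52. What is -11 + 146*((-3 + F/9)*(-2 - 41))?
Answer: 495863/9 ≈ 55096.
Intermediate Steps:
-11 + 146*((-3 + F/9)*(-2 - 41)) = -11 + 146*((-3 - 52/9)*(-2 - 41)) = -11 + 146*((-3 - 52*⅑)*(-43)) = -11 + 146*((-3 - 52/9)*(-43)) = -11 + 146*(-79/9*(-43)) = -11 + 146*(3397/9) = -11 + 495962/9 = 495863/9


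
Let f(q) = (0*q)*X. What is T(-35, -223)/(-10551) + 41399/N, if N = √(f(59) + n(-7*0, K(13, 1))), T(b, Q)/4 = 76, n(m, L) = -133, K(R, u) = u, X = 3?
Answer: -304/10551 - 41399*I*√133/133 ≈ -0.028812 - 3589.8*I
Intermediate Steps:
f(q) = 0 (f(q) = (0*q)*3 = 0*3 = 0)
T(b, Q) = 304 (T(b, Q) = 4*76 = 304)
N = I*√133 (N = √(0 - 133) = √(-133) = I*√133 ≈ 11.533*I)
T(-35, -223)/(-10551) + 41399/N = 304/(-10551) + 41399/((I*√133)) = 304*(-1/10551) + 41399*(-I*√133/133) = -304/10551 - 41399*I*√133/133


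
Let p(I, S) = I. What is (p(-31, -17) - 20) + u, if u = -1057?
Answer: -1108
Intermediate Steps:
(p(-31, -17) - 20) + u = (-31 - 20) - 1057 = -51 - 1057 = -1108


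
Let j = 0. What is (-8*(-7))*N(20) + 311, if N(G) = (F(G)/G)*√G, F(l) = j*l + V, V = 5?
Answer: 311 + 28*√5 ≈ 373.61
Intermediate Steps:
F(l) = 5 (F(l) = 0*l + 5 = 0 + 5 = 5)
N(G) = 5/√G (N(G) = (5/G)*√G = 5/√G)
(-8*(-7))*N(20) + 311 = (-8*(-7))*(5/√20) + 311 = 56*(5*(√5/10)) + 311 = 56*(√5/2) + 311 = 28*√5 + 311 = 311 + 28*√5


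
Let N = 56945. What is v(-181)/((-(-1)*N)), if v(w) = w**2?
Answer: 32761/56945 ≈ 0.57531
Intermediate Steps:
v(-181)/((-(-1)*N)) = (-181)**2/((-(-1)*56945)) = 32761/((-1*(-56945))) = 32761/56945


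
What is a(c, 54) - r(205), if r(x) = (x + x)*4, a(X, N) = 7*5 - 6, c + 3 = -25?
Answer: -1611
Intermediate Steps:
c = -28 (c = -3 - 25 = -28)
a(X, N) = 29 (a(X, N) = 35 - 6 = 29)
r(x) = 8*x (r(x) = (2*x)*4 = 8*x)
a(c, 54) - r(205) = 29 - 8*205 = 29 - 1*1640 = 29 - 1640 = -1611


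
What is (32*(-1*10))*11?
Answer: -3520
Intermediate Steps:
(32*(-1*10))*11 = (32*(-10))*11 = -320*11 = -3520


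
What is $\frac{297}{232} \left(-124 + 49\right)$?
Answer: $- \frac{22275}{232} \approx -96.013$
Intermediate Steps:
$\frac{297}{232} \left(-124 + 49\right) = 297 \cdot \frac{1}{232} \left(-75\right) = \frac{297}{232} \left(-75\right) = - \frac{22275}{232}$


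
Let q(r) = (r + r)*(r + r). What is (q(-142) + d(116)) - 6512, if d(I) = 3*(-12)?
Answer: 74108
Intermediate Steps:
q(r) = 4*r² (q(r) = (2*r)*(2*r) = 4*r²)
d(I) = -36
(q(-142) + d(116)) - 6512 = (4*(-142)² - 36) - 6512 = (4*20164 - 36) - 6512 = (80656 - 36) - 6512 = 80620 - 6512 = 74108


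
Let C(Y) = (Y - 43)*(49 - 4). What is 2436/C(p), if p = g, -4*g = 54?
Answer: -1624/1695 ≈ -0.95811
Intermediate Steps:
g = -27/2 (g = -1/4*54 = -27/2 ≈ -13.500)
p = -27/2 ≈ -13.500
C(Y) = -1935 + 45*Y (C(Y) = (-43 + Y)*45 = -1935 + 45*Y)
2436/C(p) = 2436/(-1935 + 45*(-27/2)) = 2436/(-1935 - 1215/2) = 2436/(-5085/2) = 2436*(-2/5085) = -1624/1695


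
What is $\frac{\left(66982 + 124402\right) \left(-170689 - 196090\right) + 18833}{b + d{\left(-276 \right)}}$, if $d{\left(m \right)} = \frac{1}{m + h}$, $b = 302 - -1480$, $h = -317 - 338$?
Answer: $- \frac{65352115985093}{1659041} \approx -3.9391 \cdot 10^{7}$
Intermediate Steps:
$h = -655$
$b = 1782$ ($b = 302 + 1480 = 1782$)
$d{\left(m \right)} = \frac{1}{-655 + m}$ ($d{\left(m \right)} = \frac{1}{m - 655} = \frac{1}{-655 + m}$)
$\frac{\left(66982 + 124402\right) \left(-170689 - 196090\right) + 18833}{b + d{\left(-276 \right)}} = \frac{\left(66982 + 124402\right) \left(-170689 - 196090\right) + 18833}{1782 + \frac{1}{-655 - 276}} = \frac{191384 \left(-366779\right) + 18833}{1782 + \frac{1}{-931}} = \frac{-70195632136 + 18833}{1782 - \frac{1}{931}} = - \frac{70195613303}{\frac{1659041}{931}} = \left(-70195613303\right) \frac{931}{1659041} = - \frac{65352115985093}{1659041}$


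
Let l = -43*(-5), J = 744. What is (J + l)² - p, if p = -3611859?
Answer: 4531540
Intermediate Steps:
l = 215
(J + l)² - p = (744 + 215)² - 1*(-3611859) = 959² + 3611859 = 919681 + 3611859 = 4531540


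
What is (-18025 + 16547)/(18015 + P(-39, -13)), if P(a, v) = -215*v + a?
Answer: -1478/20771 ≈ -0.071157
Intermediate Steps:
P(a, v) = a - 215*v
(-18025 + 16547)/(18015 + P(-39, -13)) = (-18025 + 16547)/(18015 + (-39 - 215*(-13))) = -1478/(18015 + (-39 + 2795)) = -1478/(18015 + 2756) = -1478/20771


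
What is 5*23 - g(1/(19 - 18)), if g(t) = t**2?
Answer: 114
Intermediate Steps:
5*23 - g(1/(19 - 18)) = 5*23 - (1/(19 - 18))**2 = 115 - (1/1)**2 = 115 - 1*1**2 = 115 - 1*1 = 115 - 1 = 114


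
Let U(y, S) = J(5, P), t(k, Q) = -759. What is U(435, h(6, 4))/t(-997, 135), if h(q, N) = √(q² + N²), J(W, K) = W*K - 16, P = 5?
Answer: -3/253 ≈ -0.011858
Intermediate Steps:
J(W, K) = -16 + K*W (J(W, K) = K*W - 16 = -16 + K*W)
h(q, N) = √(N² + q²)
U(y, S) = 9 (U(y, S) = -16 + 5*5 = -16 + 25 = 9)
U(435, h(6, 4))/t(-997, 135) = 9/(-759) = 9*(-1/759) = -3/253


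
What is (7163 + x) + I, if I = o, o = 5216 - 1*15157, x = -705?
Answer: -3483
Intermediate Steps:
o = -9941 (o = 5216 - 15157 = -9941)
I = -9941
(7163 + x) + I = (7163 - 705) - 9941 = 6458 - 9941 = -3483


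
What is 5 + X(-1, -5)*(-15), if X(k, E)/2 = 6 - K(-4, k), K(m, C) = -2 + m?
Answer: -355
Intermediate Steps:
X(k, E) = 24 (X(k, E) = 2*(6 - (-2 - 4)) = 2*(6 - 1*(-6)) = 2*(6 + 6) = 2*12 = 24)
5 + X(-1, -5)*(-15) = 5 + 24*(-15) = 5 - 360 = -355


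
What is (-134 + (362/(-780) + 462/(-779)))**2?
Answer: 1683601964094961/92300516100 ≈ 18240.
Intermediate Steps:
(-134 + (362/(-780) + 462/(-779)))**2 = (-134 + (362*(-1/780) + 462*(-1/779)))**2 = (-134 + (-181/390 - 462/779))**2 = (-134 - 321179/303810)**2 = (-41031719/303810)**2 = 1683601964094961/92300516100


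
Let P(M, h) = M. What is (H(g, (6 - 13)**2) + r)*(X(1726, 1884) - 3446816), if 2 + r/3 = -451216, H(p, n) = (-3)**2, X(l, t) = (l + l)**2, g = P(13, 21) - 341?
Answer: -11464680083760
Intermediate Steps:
g = -328 (g = 13 - 341 = -328)
X(l, t) = 4*l**2 (X(l, t) = (2*l)**2 = 4*l**2)
H(p, n) = 9
r = -1353654 (r = -6 + 3*(-451216) = -6 - 1353648 = -1353654)
(H(g, (6 - 13)**2) + r)*(X(1726, 1884) - 3446816) = (9 - 1353654)*(4*1726**2 - 3446816) = -1353645*(4*2979076 - 3446816) = -1353645*(11916304 - 3446816) = -1353645*8469488 = -11464680083760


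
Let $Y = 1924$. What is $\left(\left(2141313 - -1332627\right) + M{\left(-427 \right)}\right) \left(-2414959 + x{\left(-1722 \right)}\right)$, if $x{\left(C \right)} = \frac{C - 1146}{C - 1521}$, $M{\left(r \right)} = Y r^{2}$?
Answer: $- \frac{924859421539362728}{1081} \approx -8.5556 \cdot 10^{14}$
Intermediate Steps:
$M{\left(r \right)} = 1924 r^{2}$
$x{\left(C \right)} = \frac{-1146 + C}{-1521 + C}$
$\left(\left(2141313 - -1332627\right) + M{\left(-427 \right)}\right) \left(-2414959 + x{\left(-1722 \right)}\right) = \left(\left(2141313 - -1332627\right) + 1924 \left(-427\right)^{2}\right) \left(-2414959 + \frac{-1146 - 1722}{-1521 - 1722}\right) = \left(\left(2141313 + 1332627\right) + 1924 \cdot 182329\right) \left(-2414959 + \frac{1}{-3243} \left(-2868\right)\right) = \left(3473940 + 350800996\right) \left(-2414959 - - \frac{956}{1081}\right) = 354274936 \left(-2414959 + \frac{956}{1081}\right) = 354274936 \left(- \frac{2610569723}{1081}\right) = - \frac{924859421539362728}{1081}$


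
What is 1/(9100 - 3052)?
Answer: 1/6048 ≈ 0.00016534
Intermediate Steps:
1/(9100 - 3052) = 1/6048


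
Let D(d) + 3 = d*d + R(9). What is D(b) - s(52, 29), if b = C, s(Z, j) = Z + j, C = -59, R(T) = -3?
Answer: 3394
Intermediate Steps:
b = -59
D(d) = -6 + d**2 (D(d) = -3 + (d*d - 3) = -3 + (d**2 - 3) = -3 + (-3 + d**2) = -6 + d**2)
D(b) - s(52, 29) = (-6 + (-59)**2) - (52 + 29) = (-6 + 3481) - 1*81 = 3475 - 81 = 3394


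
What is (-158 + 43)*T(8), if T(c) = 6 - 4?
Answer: -230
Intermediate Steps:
T(c) = 2
(-158 + 43)*T(8) = (-158 + 43)*2 = -115*2 = -230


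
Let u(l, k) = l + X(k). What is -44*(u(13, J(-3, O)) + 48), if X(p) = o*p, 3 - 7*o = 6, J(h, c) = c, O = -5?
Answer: -19448/7 ≈ -2778.3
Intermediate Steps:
o = -3/7 (o = 3/7 - ⅐*6 = 3/7 - 6/7 = -3/7 ≈ -0.42857)
X(p) = -3*p/7
u(l, k) = l - 3*k/7
-44*(u(13, J(-3, O)) + 48) = -44*((13 - 3/7*(-5)) + 48) = -44*((13 + 15/7) + 48) = -44*(106/7 + 48) = -44*442/7 = -19448/7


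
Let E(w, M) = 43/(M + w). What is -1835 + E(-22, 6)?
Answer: -29403/16 ≈ -1837.7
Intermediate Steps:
-1835 + E(-22, 6) = -1835 + 43/(6 - 22) = -1835 + 43/(-16) = -1835 + 43*(-1/16) = -1835 - 43/16 = -29403/16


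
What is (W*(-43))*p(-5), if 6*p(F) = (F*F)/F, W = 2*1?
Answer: 215/3 ≈ 71.667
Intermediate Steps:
W = 2
p(F) = F/6 (p(F) = ((F*F)/F)/6 = (F**2/F)/6 = F/6)
(W*(-43))*p(-5) = (2*(-43))*((1/6)*(-5)) = -86*(-5/6) = 215/3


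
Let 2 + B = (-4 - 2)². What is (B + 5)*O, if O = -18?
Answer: -702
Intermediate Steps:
B = 34 (B = -2 + (-4 - 2)² = -2 + (-6)² = -2 + 36 = 34)
(B + 5)*O = (34 + 5)*(-18) = 39*(-18) = -702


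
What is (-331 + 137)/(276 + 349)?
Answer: -194/625 ≈ -0.31040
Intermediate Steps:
(-331 + 137)/(276 + 349) = -194/625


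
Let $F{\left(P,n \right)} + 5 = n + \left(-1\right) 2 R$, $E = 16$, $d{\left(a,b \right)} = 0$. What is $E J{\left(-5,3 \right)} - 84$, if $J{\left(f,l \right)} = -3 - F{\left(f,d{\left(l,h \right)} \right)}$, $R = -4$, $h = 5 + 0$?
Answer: $-180$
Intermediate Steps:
$h = 5$
$F{\left(P,n \right)} = 3 + n$ ($F{\left(P,n \right)} = -5 + \left(n + \left(-1\right) 2 \left(-4\right)\right) = -5 + \left(n - -8\right) = -5 + \left(n + 8\right) = -5 + \left(8 + n\right) = 3 + n$)
$J{\left(f,l \right)} = -6$ ($J{\left(f,l \right)} = -3 - \left(3 + 0\right) = -3 - 3 = -6$)
$E J{\left(-5,3 \right)} - 84 = 16 \left(-6\right) - 84 = -96 - 84 = -180$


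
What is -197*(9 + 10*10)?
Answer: -21473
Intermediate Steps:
-197*(9 + 10*10) = -197*(9 + 100) = -197*109 = -21473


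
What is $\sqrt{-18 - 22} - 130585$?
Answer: $-130585 + 2 i \sqrt{10} \approx -1.3059 \cdot 10^{5} + 6.3246 i$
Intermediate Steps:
$\sqrt{-18 - 22} - 130585 = \sqrt{-40} - 130585 = 2 i \sqrt{10} - 130585 = -130585 + 2 i \sqrt{10}$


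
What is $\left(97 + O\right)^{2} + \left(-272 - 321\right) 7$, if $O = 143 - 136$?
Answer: $6665$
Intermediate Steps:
$O = 7$
$\left(97 + O\right)^{2} + \left(-272 - 321\right) 7 = \left(97 + 7\right)^{2} + \left(-272 - 321\right) 7 = 104^{2} - 4151 = 10816 - 4151 = 6665$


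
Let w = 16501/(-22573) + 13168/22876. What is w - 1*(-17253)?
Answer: 2227255751808/129094987 ≈ 17253.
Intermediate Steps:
w = -20058903/129094987 (w = 16501*(-1/22573) + 13168*(1/22876) = -16501/22573 + 3292/5719 = -20058903/129094987 ≈ -0.15538)
w - 1*(-17253) = -20058903/129094987 - 1*(-17253) = -20058903/129094987 + 17253 = 2227255751808/129094987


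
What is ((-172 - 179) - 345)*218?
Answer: -151728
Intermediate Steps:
((-172 - 179) - 345)*218 = (-351 - 345)*218 = -696*218 = -151728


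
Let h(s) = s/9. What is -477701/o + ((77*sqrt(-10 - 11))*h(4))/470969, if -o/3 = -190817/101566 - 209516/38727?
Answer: -626321182599294/28669472015 + 308*I*sqrt(21)/4238721 ≈ -21846.0 + 0.00033299*I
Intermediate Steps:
h(s) = s/9 (h(s) = s*(1/9) = s/9)
o = 28669472015/1311115494 (o = -3*(-190817/101566 - 209516/38727) = -3*(-28669472015/3933346482) = 28669472015/1311115494 ≈ 21.866)
-477701/o + ((77*sqrt(-10 - 11))*h(4))/470969 = -477701/28669472015/1311115494 + ((77*sqrt(-10 - 11))*((1/9)*4))/470969 = -477701*1311115494/28669472015 + ((77*sqrt(-21))*(4/9))*(1/470969) = -626321182599294/28669472015 + ((77*(I*sqrt(21)))*(4/9))*(1/470969) = -626321182599294/28669472015 + ((77*I*sqrt(21))*(4/9))*(1/470969) = -626321182599294/28669472015 + (308*I*sqrt(21)/9)*(1/470969) = -626321182599294/28669472015 + 308*I*sqrt(21)/4238721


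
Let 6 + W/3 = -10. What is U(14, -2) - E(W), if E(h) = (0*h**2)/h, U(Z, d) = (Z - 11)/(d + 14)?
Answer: 1/4 ≈ 0.25000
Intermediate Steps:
W = -48 (W = -18 + 3*(-10) = -18 - 30 = -48)
U(Z, d) = (-11 + Z)/(14 + d)
E(h) = 0 (E(h) = 0/h = 0)
U(14, -2) - E(W) = (-11 + 14)/(14 - 2) - 1*0 = 3/12 + 0 = (1/12)*3 + 0 = 1/4 + 0 = 1/4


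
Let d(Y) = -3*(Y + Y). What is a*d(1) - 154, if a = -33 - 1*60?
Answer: 404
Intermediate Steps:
d(Y) = -6*Y
a = -93 (a = -33 - 60 = -93)
a*d(1) - 154 = -(-558) - 154 = -93*(-6) - 154 = 558 - 154 = 404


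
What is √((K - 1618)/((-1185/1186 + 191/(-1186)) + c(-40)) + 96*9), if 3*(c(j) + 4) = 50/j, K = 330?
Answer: 8*√26944408545/39685 ≈ 33.090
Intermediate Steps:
c(j) = -4 + 50/(3*j) (c(j) = -4 + (50/j)/3 = -4 + 50/(3*j))
√((K - 1618)/((-1185/1186 + 191/(-1186)) + c(-40)) + 96*9) = √((330 - 1618)/((-1185/1186 + 191/(-1186)) + (-4 + (50/3)/(-40))) + 96*9) = √(-1288/((-1185*1/1186 + 191*(-1/1186)) + (-4 + (50/3)*(-1/40))) + 864) = √(-1288/((-1185/1186 - 191/1186) + (-4 - 5/12)) + 864) = √(-1288/(-688/593 - 53/12) + 864) = √(-1288/(-39685/7116) + 864) = √(-1288*(-7116/39685) + 864) = √(9165408/39685 + 864) = √(43453248/39685) = 8*√26944408545/39685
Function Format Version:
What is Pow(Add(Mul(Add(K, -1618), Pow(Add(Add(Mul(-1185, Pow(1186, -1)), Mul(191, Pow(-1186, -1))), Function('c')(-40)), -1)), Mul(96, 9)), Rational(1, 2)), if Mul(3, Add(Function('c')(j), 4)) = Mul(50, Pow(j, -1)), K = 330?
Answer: Mul(Rational(8, 39685), Pow(26944408545, Rational(1, 2))) ≈ 33.090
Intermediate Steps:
Function('c')(j) = Add(-4, Mul(Rational(50, 3), Pow(j, -1))) (Function('c')(j) = Add(-4, Mul(Rational(1, 3), Mul(50, Pow(j, -1)))) = Add(-4, Mul(Rational(50, 3), Pow(j, -1))))
Pow(Add(Mul(Add(K, -1618), Pow(Add(Add(Mul(-1185, Pow(1186, -1)), Mul(191, Pow(-1186, -1))), Function('c')(-40)), -1)), Mul(96, 9)), Rational(1, 2)) = Pow(Add(Mul(Add(330, -1618), Pow(Add(Add(Mul(-1185, Pow(1186, -1)), Mul(191, Pow(-1186, -1))), Add(-4, Mul(Rational(50, 3), Pow(-40, -1)))), -1)), Mul(96, 9)), Rational(1, 2)) = Pow(Add(Mul(-1288, Pow(Add(Add(Mul(-1185, Rational(1, 1186)), Mul(191, Rational(-1, 1186))), Add(-4, Mul(Rational(50, 3), Rational(-1, 40)))), -1)), 864), Rational(1, 2)) = Pow(Add(Mul(-1288, Pow(Add(Add(Rational(-1185, 1186), Rational(-191, 1186)), Add(-4, Rational(-5, 12))), -1)), 864), Rational(1, 2)) = Pow(Add(Mul(-1288, Pow(Add(Rational(-688, 593), Rational(-53, 12)), -1)), 864), Rational(1, 2)) = Pow(Add(Mul(-1288, Pow(Rational(-39685, 7116), -1)), 864), Rational(1, 2)) = Pow(Add(Mul(-1288, Rational(-7116, 39685)), 864), Rational(1, 2)) = Pow(Add(Rational(9165408, 39685), 864), Rational(1, 2)) = Pow(Rational(43453248, 39685), Rational(1, 2)) = Mul(Rational(8, 39685), Pow(26944408545, Rational(1, 2)))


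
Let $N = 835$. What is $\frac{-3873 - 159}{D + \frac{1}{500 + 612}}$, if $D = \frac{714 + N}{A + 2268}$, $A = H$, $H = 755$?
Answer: $- \frac{13553874432}{1725511} \approx -7855.0$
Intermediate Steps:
$A = 755$
$D = \frac{1549}{3023}$ ($D = \frac{714 + 835}{755 + 2268} = \frac{1549}{3023} \approx 0.51241$)
$\frac{-3873 - 159}{D + \frac{1}{500 + 612}} = \frac{-3873 - 159}{\frac{1549}{3023} + \frac{1}{500 + 612}} = - \frac{4032}{\frac{1549}{3023} + \frac{1}{1112}} = - \frac{4032}{\frac{1725511}{3361576}} = \left(-4032\right) \frac{3361576}{1725511} = - \frac{13553874432}{1725511}$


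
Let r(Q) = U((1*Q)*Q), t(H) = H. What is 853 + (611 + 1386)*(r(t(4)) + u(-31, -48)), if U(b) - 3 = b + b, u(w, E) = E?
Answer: -25108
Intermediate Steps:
U(b) = 3 + 2*b (U(b) = 3 + (b + b) = 3 + 2*b)
r(Q) = 3 + 2*Q² (r(Q) = 3 + 2*((1*Q)*Q) = 3 + 2*(Q*Q) = 3 + 2*Q²)
853 + (611 + 1386)*(r(t(4)) + u(-31, -48)) = 853 + (611 + 1386)*((3 + 2*4²) - 48) = 853 + 1997*((3 + 2*16) - 48) = 853 + 1997*((3 + 32) - 48) = 853 + 1997*(35 - 48) = 853 + 1997*(-13) = 853 - 25961 = -25108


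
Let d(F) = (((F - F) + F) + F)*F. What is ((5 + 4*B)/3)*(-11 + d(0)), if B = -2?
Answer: 11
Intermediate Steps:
d(F) = 2*F² (d(F) = ((0 + F) + F)*F = (F + F)*F = (2*F)*F = 2*F²)
((5 + 4*B)/3)*(-11 + d(0)) = ((5 + 4*(-2))/3)*(-11 + 2*0²) = ((5 - 8)*(⅓))*(-11 + 2*0) = (-3*⅓)*(-11 + 0) = -1*(-11) = 11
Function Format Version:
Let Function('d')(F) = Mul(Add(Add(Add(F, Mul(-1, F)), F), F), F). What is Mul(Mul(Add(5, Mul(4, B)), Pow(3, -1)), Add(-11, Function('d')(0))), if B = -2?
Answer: 11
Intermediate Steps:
Function('d')(F) = Mul(2, Pow(F, 2)) (Function('d')(F) = Mul(Add(Add(0, F), F), F) = Mul(Add(F, F), F) = Mul(Mul(2, F), F) = Mul(2, Pow(F, 2)))
Mul(Mul(Add(5, Mul(4, B)), Pow(3, -1)), Add(-11, Function('d')(0))) = Mul(Mul(Add(5, Mul(4, -2)), Pow(3, -1)), Add(-11, Mul(2, Pow(0, 2)))) = Mul(Mul(Add(5, -8), Rational(1, 3)), Add(-11, Mul(2, 0))) = Mul(Mul(-3, Rational(1, 3)), Add(-11, 0)) = Mul(-1, -11) = 11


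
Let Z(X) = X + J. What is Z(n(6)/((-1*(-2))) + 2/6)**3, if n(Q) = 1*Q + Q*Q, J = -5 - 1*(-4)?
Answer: 226981/27 ≈ 8406.7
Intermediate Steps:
J = -1 (J = -5 + 4 = -1)
n(Q) = Q + Q**2
Z(X) = -1 + X (Z(X) = X - 1 = -1 + X)
Z(n(6)/((-1*(-2))) + 2/6)**3 = (-1 + ((6*(1 + 6))/((-1*(-2))) + 2/6))**3 = (-1 + ((6*7)/2 + 2*(1/6)))**3 = (-1 + (42*(1/2) + 1/3))**3 = (-1 + (21 + 1/3))**3 = (-1 + 64/3)**3 = (61/3)**3 = 226981/27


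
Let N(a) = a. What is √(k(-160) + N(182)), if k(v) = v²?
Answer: √25782 ≈ 160.57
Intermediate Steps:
√(k(-160) + N(182)) = √((-160)² + 182) = √(25600 + 182) = √25782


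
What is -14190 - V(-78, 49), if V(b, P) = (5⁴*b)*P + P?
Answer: 2374511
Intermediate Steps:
V(b, P) = P + 625*P*b (V(b, P) = (625*b)*P + P = 625*P*b + P = P + 625*P*b)
-14190 - V(-78, 49) = -14190 - 49*(1 + 625*(-78)) = -14190 - 49*(1 - 48750) = -14190 - 49*(-48749) = -14190 - 1*(-2388701) = -14190 + 2388701 = 2374511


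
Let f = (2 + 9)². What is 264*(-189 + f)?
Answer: -17952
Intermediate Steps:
f = 121 (f = 11² = 121)
264*(-189 + f) = 264*(-189 + 121) = 264*(-68) = -17952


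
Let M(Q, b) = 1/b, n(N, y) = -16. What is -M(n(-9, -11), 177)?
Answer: -1/177 ≈ -0.0056497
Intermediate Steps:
-M(n(-9, -11), 177) = -1/177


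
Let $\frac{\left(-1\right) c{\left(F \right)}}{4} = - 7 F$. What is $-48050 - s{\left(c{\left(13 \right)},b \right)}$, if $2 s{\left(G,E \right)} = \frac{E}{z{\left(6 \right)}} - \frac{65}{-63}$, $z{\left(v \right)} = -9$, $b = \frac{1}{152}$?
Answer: $- \frac{102251497}{2128} \approx -48051.0$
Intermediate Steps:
$b = \frac{1}{152} \approx 0.0065789$
$c{\left(F \right)} = 28 F$ ($c{\left(F \right)} = - 4 \left(- 7 F\right) = 28 F$)
$s{\left(G,E \right)} = \frac{65}{126} - \frac{E}{18}$ ($s{\left(G,E \right)} = \frac{\frac{E}{-9} - \frac{65}{-63}}{2} = \frac{E \left(- \frac{1}{9}\right) - - \frac{65}{63}}{2} = \frac{- \frac{E}{9} + \frac{65}{63}}{2} = \frac{\frac{65}{63} - \frac{E}{9}}{2} = \frac{65}{126} - \frac{E}{18}$)
$-48050 - s{\left(c{\left(13 \right)},b \right)} = -48050 - \left(\frac{65}{126} - \frac{1}{2736}\right) = -48050 - \frac{1097}{2128} = - \frac{102251497}{2128}$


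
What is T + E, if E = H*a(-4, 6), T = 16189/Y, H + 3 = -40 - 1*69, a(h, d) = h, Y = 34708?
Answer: 15565373/34708 ≈ 448.47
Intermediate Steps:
H = -112 (H = -3 + (-40 - 1*69) = -3 + (-40 - 69) = -3 - 109 = -112)
T = 16189/34708 ≈ 0.46643
E = 448 (E = -112*(-4) = 448)
T + E = 16189/34708 + 448 = 15565373/34708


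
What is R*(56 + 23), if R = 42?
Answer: 3318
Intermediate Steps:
R*(56 + 23) = 42*(56 + 23) = 42*79 = 3318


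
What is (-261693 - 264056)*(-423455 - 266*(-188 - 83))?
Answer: 184731900381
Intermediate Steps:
(-261693 - 264056)*(-423455 - 266*(-188 - 83)) = -525749*(-423455 - 266*(-271)) = -525749*(-423455 + 72086) = -525749*(-351369) = 184731900381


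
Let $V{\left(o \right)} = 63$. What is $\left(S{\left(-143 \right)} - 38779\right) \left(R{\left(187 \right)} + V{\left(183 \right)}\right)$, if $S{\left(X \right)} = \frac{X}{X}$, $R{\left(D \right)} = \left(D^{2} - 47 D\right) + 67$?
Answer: $-1020249180$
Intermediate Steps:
$R{\left(D \right)} = 67 + D^{2} - 47 D$
$S{\left(X \right)} = 1$
$\left(S{\left(-143 \right)} - 38779\right) \left(R{\left(187 \right)} + V{\left(183 \right)}\right) = \left(1 - 38779\right) \left(\left(67 + 187^{2} - 8789\right) + 63\right) = - 38778 \left(\left(67 + 34969 - 8789\right) + 63\right) = - 38778 \left(26247 + 63\right) = \left(-38778\right) 26310 = -1020249180$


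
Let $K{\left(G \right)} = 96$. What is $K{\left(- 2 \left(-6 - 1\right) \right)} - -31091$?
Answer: $31187$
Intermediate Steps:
$K{\left(- 2 \left(-6 - 1\right) \right)} - -31091 = 96 - -31091 = 96 + 31091 = 31187$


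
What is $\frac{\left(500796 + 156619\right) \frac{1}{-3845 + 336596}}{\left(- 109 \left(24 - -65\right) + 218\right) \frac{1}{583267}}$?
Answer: $- \frac{383448474805}{3155477733} \approx -121.52$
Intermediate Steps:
$\frac{\left(500796 + 156619\right) \frac{1}{-3845 + 336596}}{\left(- 109 \left(24 - -65\right) + 218\right) \frac{1}{583267}} = \frac{657415 \cdot \frac{1}{332751}}{\left(- 109 \left(24 + 65\right) + 218\right) \frac{1}{583267}} = \frac{657415 \cdot \frac{1}{332751}}{\left(\left(-109\right) 89 + 218\right) \frac{1}{583267}} = \frac{657415}{332751 \left(-9701 + 218\right) \frac{1}{583267}} = \frac{657415}{332751 \left(\left(-9483\right) \frac{1}{583267}\right)} = \frac{657415}{332751 \left(- \frac{9483}{583267}\right)} = \frac{657415}{332751} \left(- \frac{583267}{9483}\right) = - \frac{383448474805}{3155477733}$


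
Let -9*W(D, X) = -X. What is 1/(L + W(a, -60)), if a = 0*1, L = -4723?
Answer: -3/14189 ≈ -0.00021143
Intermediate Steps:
a = 0
W(D, X) = X/9 (W(D, X) = -(-1)*X/9 = X/9)
1/(L + W(a, -60)) = 1/(-4723 + (1/9)*(-60)) = 1/(-4723 - 20/3) = 1/(-14189/3) = -3/14189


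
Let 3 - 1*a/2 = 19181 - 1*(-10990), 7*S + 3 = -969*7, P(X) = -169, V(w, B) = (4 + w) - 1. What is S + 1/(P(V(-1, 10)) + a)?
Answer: -410586937/423535 ≈ -969.43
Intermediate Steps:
V(w, B) = 3 + w
S = -6786/7 (S = -3/7 + (-969*7)/7 = -3/7 + (⅐)*(-6783) = -3/7 - 969 = -6786/7 ≈ -969.43)
a = -60336 (a = 6 - 2*(19181 - 1*(-10990)) = 6 - 2*(19181 + 10990) = 6 - 2*30171 = 6 - 60342 = -60336)
S + 1/(P(V(-1, 10)) + a) = -6786/7 + 1/(-169 - 60336) = -6786/7 + 1/(-60505) = -6786/7 - 1/60505 = -410586937/423535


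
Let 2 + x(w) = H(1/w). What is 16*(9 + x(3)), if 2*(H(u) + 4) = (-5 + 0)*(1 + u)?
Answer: -16/3 ≈ -5.3333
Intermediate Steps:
H(u) = -13/2 - 5*u/2 (H(u) = -4 + ((-5 + 0)*(1 + u))/2 = -4 + (-5*(1 + u))/2 = -4 + (-5 - 5*u)/2 = -4 + (-5/2 - 5*u/2) = -13/2 - 5*u/2)
x(w) = -17/2 - 5/(2*w) (x(w) = -2 + (-13/2 - 5/(2*w)) = -17/2 - 5/(2*w))
16*(9 + x(3)) = 16*(9 + (½)*(-5 - 17*3)/3) = 16*(9 + (½)*(⅓)*(-5 - 51)) = 16*(9 + (½)*(⅓)*(-56)) = 16*(9 - 28/3) = 16*(-⅓) = -16/3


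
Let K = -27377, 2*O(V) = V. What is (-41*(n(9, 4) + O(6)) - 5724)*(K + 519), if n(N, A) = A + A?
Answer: 165848150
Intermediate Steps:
O(V) = V/2
n(N, A) = 2*A
(-41*(n(9, 4) + O(6)) - 5724)*(K + 519) = (-41*(2*4 + (1/2)*6) - 5724)*(-27377 + 519) = (-41*(8 + 3) - 5724)*(-26858) = (-41*11 - 5724)*(-26858) = (-451 - 5724)*(-26858) = -6175*(-26858) = 165848150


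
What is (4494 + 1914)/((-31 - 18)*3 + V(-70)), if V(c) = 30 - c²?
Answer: -6408/5017 ≈ -1.2773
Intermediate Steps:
(4494 + 1914)/((-31 - 18)*3 + V(-70)) = (4494 + 1914)/((-31 - 18)*3 + (30 - 1*(-70)²)) = 6408/(-49*3 + (30 - 1*4900)) = 6408/(-147 + (30 - 4900)) = 6408/(-147 - 4870) = 6408/(-5017) = 6408*(-1/5017) = -6408/5017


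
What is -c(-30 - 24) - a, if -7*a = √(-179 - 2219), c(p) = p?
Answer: 54 + I*√2398/7 ≈ 54.0 + 6.9956*I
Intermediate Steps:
a = -I*√2398/7 (a = -√(-179 - 2219)/7 = -I*√2398/7 ≈ -6.9956*I)
-c(-30 - 24) - a = -(-30 - 24) - (-1)*I*√2398/7 = -1*(-54) + I*√2398/7 = 54 + I*√2398/7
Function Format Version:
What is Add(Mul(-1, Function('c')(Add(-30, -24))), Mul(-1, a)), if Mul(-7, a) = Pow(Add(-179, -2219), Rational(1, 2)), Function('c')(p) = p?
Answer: Add(54, Mul(Rational(1, 7), I, Pow(2398, Rational(1, 2)))) ≈ Add(54.000, Mul(6.9956, I))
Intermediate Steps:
a = Mul(Rational(-1, 7), I, Pow(2398, Rational(1, 2))) (a = Mul(Rational(-1, 7), Pow(Add(-179, -2219), Rational(1, 2))) = Mul(Rational(-1, 7), Pow(-2398, Rational(1, 2))) = Mul(Rational(-1, 7), Mul(I, Pow(2398, Rational(1, 2)))) = Mul(Rational(-1, 7), I, Pow(2398, Rational(1, 2))) ≈ Mul(-6.9956, I))
Add(Mul(-1, Function('c')(Add(-30, -24))), Mul(-1, a)) = Add(Mul(-1, Add(-30, -24)), Mul(-1, Mul(Rational(-1, 7), I, Pow(2398, Rational(1, 2))))) = Add(Mul(-1, -54), Mul(Rational(1, 7), I, Pow(2398, Rational(1, 2)))) = Add(54, Mul(Rational(1, 7), I, Pow(2398, Rational(1, 2))))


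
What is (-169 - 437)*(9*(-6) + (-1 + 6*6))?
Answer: 11514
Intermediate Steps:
(-169 - 437)*(9*(-6) + (-1 + 6*6)) = -606*(-54 + (-1 + 36)) = -606*(-54 + 35) = -606*(-19) = 11514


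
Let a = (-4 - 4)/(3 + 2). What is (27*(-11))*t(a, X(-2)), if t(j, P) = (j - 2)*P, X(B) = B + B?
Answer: -21384/5 ≈ -4276.8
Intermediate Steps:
X(B) = 2*B
a = -8/5 ≈ -1.6000
t(j, P) = P*(-2 + j) (t(j, P) = (-2 + j)*P = P*(-2 + j))
(27*(-11))*t(a, X(-2)) = (27*(-11))*((2*(-2))*(-2 - 8/5)) = -(-1188)*(-18)/5 = -297*72/5 = -21384/5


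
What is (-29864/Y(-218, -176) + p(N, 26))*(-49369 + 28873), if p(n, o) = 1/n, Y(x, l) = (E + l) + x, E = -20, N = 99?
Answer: -1122326800/759 ≈ -1.4787e+6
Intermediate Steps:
Y(x, l) = -20 + l + x (Y(x, l) = (-20 + l) + x = -20 + l + x)
(-29864/Y(-218, -176) + p(N, 26))*(-49369 + 28873) = (-29864/(-20 - 176 - 218) + 1/99)*(-49369 + 28873) = (-29864/(-414) + 1/99)*(-20496) = (-29864*(-1/414) + 1/99)*(-20496) = (14932/207 + 1/99)*(-20496) = (164275/2277)*(-20496) = -1122326800/759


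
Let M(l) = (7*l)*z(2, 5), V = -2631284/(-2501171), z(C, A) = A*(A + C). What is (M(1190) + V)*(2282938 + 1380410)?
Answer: 2671383098316086232/2501171 ≈ 1.0681e+12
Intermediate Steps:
V = 2631284/2501171 (V = -2631284*(-1/2501171) = 2631284/2501171 ≈ 1.0520)
M(l) = 245*l (M(l) = (7*l)*(5*(5 + 2)) = (7*l)*(5*7) = (7*l)*35 = 245*l)
(M(1190) + V)*(2282938 + 1380410) = (245*1190 + 2631284/2501171)*(2282938 + 1380410) = (291550 + 2631284/2501171)*3663348 = (729219036334/2501171)*3663348 = 2671383098316086232/2501171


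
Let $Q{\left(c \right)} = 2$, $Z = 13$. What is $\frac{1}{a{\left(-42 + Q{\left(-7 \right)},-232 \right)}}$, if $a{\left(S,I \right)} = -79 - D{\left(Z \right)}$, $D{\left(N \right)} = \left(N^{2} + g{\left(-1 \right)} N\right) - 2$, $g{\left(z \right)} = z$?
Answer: $- \frac{1}{233} \approx -0.0042918$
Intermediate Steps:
$D{\left(N \right)} = -2 + N^{2} - N$ ($D{\left(N \right)} = \left(N^{2} - N\right) - 2 = -2 + N^{2} - N$)
$a{\left(S,I \right)} = -233$ ($a{\left(S,I \right)} = -79 - \left(-2 + 13^{2} - 13\right) = -79 - \left(-2 + 169 - 13\right) = -79 - 154 = -233$)
$\frac{1}{a{\left(-42 + Q{\left(-7 \right)},-232 \right)}} = \frac{1}{-233} = - \frac{1}{233}$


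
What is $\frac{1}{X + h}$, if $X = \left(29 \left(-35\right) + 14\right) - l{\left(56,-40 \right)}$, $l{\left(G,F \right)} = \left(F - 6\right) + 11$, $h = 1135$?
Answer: $\frac{1}{169} \approx 0.0059172$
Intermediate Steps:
$l{\left(G,F \right)} = 5 + F$ ($l{\left(G,F \right)} = \left(-6 + F\right) + 11 = 5 + F$)
$X = -966$ ($X = \left(29 \left(-35\right) + 14\right) - \left(5 - 40\right) = \left(-1015 + 14\right) - -35 = -1001 + 35 = -966$)
$\frac{1}{X + h} = \frac{1}{-966 + 1135} = \frac{1}{169}$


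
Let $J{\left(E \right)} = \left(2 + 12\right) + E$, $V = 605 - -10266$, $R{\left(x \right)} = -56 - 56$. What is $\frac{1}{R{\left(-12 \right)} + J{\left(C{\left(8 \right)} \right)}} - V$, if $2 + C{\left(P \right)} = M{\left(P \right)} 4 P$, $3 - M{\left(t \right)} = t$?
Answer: $- \frac{2826461}{260} \approx -10871.0$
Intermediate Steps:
$R{\left(x \right)} = -112$
$V = 10871$ ($V = 605 + 10266 = 10871$)
$M{\left(t \right)} = 3 - t$
$C{\left(P \right)} = -2 + P \left(12 - 4 P\right)$ ($C{\left(P \right)} = -2 + \left(3 - P\right) 4 P = -2 + \left(12 - 4 P\right) P = -2 + P \left(12 - 4 P\right)$)
$J{\left(E \right)} = 14 + E$
$\frac{1}{R{\left(-12 \right)} + J{\left(C{\left(8 \right)} \right)}} - V = \frac{1}{-112 + \left(14 - \left(-94 + 256\right)\right)} - 10871 = \frac{1}{-112 + \left(14 - 162\right)} - 10871 = \frac{1}{-112 - 148} - 10871 = \frac{1}{-260} - 10871 = - \frac{1}{260} - 10871 = - \frac{2826461}{260}$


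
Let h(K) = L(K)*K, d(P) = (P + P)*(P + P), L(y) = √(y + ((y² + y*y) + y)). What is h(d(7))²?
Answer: 2966637184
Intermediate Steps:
L(y) = √(2*y + 2*y²) (L(y) = √(y + ((y² + y²) + y)) = √(y + (2*y² + y)) = √(y + (y + 2*y²)) = √(2*y + 2*y²))
d(P) = 4*P² (d(P) = (2*P)*(2*P) = 4*P²)
h(K) = K*√2*√(K*(1 + K)) (h(K) = (√2*√(K*(1 + K)))*K = K*√2*√(K*(1 + K)))
h(d(7))² = ((4*7²)*√2*√((4*7²)*(1 + 4*7²)))² = ((4*49)*√2*√((4*49)*(1 + 4*49)))² = (196*√2*√(196*(1 + 196)))² = (196*√2*√(196*197))² = (196*√2*√38612)² = (196*√2*(14*√197))² = (2744*√394)² = 2966637184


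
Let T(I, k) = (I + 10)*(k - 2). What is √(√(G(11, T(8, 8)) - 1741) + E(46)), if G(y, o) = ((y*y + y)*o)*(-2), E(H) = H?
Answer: √(46 + I*√30253) ≈ 10.628 + 8.1827*I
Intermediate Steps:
T(I, k) = (-2 + k)*(10 + I) (T(I, k) = (10 + I)*(-2 + k) = (-2 + k)*(10 + I))
G(y, o) = -2*o*(y + y²) (G(y, o) = ((y² + y)*o)*(-2) = ((y + y²)*o)*(-2) = (o*(y + y²))*(-2) = -2*o*(y + y²))
√(√(G(11, T(8, 8)) - 1741) + E(46)) = √(√(-2*(-20 - 2*8 + 10*8 + 8*8)*11*(1 + 11) - 1741) + 46) = √(√(-2*(-20 - 16 + 80 + 64)*11*12 - 1741) + 46) = √(√(-2*108*11*12 - 1741) + 46) = √(√(-28512 - 1741) + 46) = √(√(-30253) + 46) = √(I*√30253 + 46) = √(46 + I*√30253)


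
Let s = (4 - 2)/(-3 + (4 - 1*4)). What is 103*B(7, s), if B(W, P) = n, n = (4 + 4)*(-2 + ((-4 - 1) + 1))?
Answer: -4944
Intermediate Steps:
s = -⅔ (s = 2/(-3 + (4 - 4)) = 2/(-3 + 0) = 2/(-3) = 2*(-⅓) = -⅔ ≈ -0.66667)
n = -48 (n = 8*(-2 + (-5 + 1)) = 8*(-2 - 4) = 8*(-6) = -48)
B(W, P) = -48
103*B(7, s) = 103*(-48) = -4944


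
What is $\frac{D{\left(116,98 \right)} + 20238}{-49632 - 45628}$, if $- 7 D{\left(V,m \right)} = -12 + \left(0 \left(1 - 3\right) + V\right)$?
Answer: $- \frac{70781}{333410} \approx -0.21229$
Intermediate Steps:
$D{\left(V,m \right)} = \frac{12}{7} - \frac{V}{7}$ ($D{\left(V,m \right)} = - \frac{-12 + \left(0 \left(1 - 3\right) + V\right)}{7} = - \frac{-12 + \left(0 \left(-2\right) + V\right)}{7} = - \frac{-12 + \left(0 + V\right)}{7} = - \frac{-12 + V}{7} = \frac{12}{7} - \frac{V}{7}$)
$\frac{D{\left(116,98 \right)} + 20238}{-49632 - 45628} = \frac{\left(\frac{12}{7} - \frac{116}{7}\right) + 20238}{-49632 - 45628} = \frac{\left(\frac{12}{7} - \frac{116}{7}\right) + 20238}{-95260} = \left(- \frac{104}{7} + 20238\right) \left(- \frac{1}{95260}\right) = \frac{141562}{7} \left(- \frac{1}{95260}\right) = - \frac{70781}{333410}$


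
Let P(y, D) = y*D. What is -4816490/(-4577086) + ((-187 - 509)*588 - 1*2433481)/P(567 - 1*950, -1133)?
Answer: -5460676126792/993088060877 ≈ -5.4987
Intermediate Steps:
P(y, D) = D*y
-4816490/(-4577086) + ((-187 - 509)*588 - 1*2433481)/P(567 - 1*950, -1133) = -4816490/(-4577086) + ((-187 - 509)*588 - 1*2433481)/((-1133*(567 - 1*950))) = -4816490*(-1/4577086) + (-696*588 - 2433481)/((-1133*(567 - 950))) = 2408245/2288543 + (-409248 - 2433481)/((-1133*(-383))) = 2408245/2288543 - 2842729/433939 = -5460676126792/993088060877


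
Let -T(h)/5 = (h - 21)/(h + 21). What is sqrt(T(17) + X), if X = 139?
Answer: sqrt(50369)/19 ≈ 11.812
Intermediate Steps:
T(h) = -5*(-21 + h)/(21 + h) (T(h) = -5*(h - 21)/(h + 21) = -5*(-21 + h)/(21 + h))
sqrt(T(17) + X) = sqrt(5*(21 - 1*17)/(21 + 17) + 139) = sqrt(5*(21 - 17)/38 + 139) = sqrt(5*(1/38)*4 + 139) = sqrt(10/19 + 139) = sqrt(2651/19) = sqrt(50369)/19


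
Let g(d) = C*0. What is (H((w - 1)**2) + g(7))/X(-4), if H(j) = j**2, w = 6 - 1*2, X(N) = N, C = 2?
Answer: -81/4 ≈ -20.250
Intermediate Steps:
w = 4 (w = 6 - 2 = 4)
g(d) = 0 (g(d) = 2*0 = 0)
(H((w - 1)**2) + g(7))/X(-4) = (((4 - 1)**2)**2 + 0)/(-4) = ((3**2)**2 + 0)*(-1/4) = (9**2 + 0)*(-1/4) = (81 + 0)*(-1/4) = 81*(-1/4) = -81/4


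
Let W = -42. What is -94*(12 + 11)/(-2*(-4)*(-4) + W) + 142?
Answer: 6335/37 ≈ 171.22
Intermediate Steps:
-94*(12 + 11)/(-2*(-4)*(-4) + W) + 142 = -94*(12 + 11)/(-2*(-4)*(-4) - 42) + 142 = -2162/(8*(-4) - 42) + 142 = -2162/(-32 - 42) + 142 = -2162/(-74) + 142 = -2162*(-1)/74 + 142 = -94*(-23/74) + 142 = 1081/37 + 142 = 6335/37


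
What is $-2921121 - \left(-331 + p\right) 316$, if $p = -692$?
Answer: $-2597853$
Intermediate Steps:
$-2921121 - \left(-331 + p\right) 316 = -2921121 - \left(-331 - 692\right) 316 = -2921121 - \left(-1023\right) 316 = -2921121 - -323268 = -2921121 + 323268 = -2597853$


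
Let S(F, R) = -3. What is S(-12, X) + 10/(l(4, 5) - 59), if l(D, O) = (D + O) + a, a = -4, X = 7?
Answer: -86/27 ≈ -3.1852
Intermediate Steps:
l(D, O) = -4 + D + O (l(D, O) = (D + O) - 4 = -4 + D + O)
S(-12, X) + 10/(l(4, 5) - 59) = -3 + 10/((-4 + 4 + 5) - 59) = -3 + 10/(5 - 59) = -3 + 10/(-54) = -3 + 10*(-1/54) = -3 - 5/27 = -86/27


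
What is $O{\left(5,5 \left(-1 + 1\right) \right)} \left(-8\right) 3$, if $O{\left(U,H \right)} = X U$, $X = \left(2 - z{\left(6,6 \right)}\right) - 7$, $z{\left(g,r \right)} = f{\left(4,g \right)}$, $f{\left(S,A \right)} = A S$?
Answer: $3480$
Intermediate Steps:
$z{\left(g,r \right)} = 4 g$ ($z{\left(g,r \right)} = g 4 = 4 g$)
$X = -29$ ($X = \left(2 - 4 \cdot 6\right) - 7 = \left(2 - 24\right) - 7 = -22 - 7 = -29$)
$O{\left(U,H \right)} = - 29 U$
$O{\left(5,5 \left(-1 + 1\right) \right)} \left(-8\right) 3 = \left(-29\right) 5 \left(-8\right) 3 = \left(-145\right) \left(-8\right) 3 = 1160 \cdot 3 = 3480$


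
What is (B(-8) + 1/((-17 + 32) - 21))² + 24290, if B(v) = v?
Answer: 876841/36 ≈ 24357.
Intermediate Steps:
(B(-8) + 1/((-17 + 32) - 21))² + 24290 = (-8 + 1/((-17 + 32) - 21))² + 24290 = (-8 + 1/(15 - 21))² + 24290 = (-8 + 1/(-6))² + 24290 = (-8 - ⅙)² + 24290 = (-49/6)² + 24290 = 2401/36 + 24290 = 876841/36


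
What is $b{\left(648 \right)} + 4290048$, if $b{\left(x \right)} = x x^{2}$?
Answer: $276387840$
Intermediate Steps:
$b{\left(x \right)} = x^{3}$
$b{\left(648 \right)} + 4290048 = 648^{3} + 4290048 = 272097792 + 4290048 = 276387840$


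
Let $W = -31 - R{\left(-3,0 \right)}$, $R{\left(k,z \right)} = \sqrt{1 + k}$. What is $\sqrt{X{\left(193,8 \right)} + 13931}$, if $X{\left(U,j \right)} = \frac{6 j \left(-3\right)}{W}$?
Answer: $\sqrt{\frac{432005 + 13931 i \sqrt{2}}{31 + i \sqrt{2}}} \approx 118.05 - 0.0009 i$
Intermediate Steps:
$W = -31 - i \sqrt{2}$ ($W = -31 - \sqrt{1 - 3} = -31 - \sqrt{-2} = -31 - i \sqrt{2} \approx -31.0 - 1.4142 i$)
$X{\left(U,j \right)} = - \frac{18 j}{-31 - i \sqrt{2}}$ ($X{\left(U,j \right)} = \frac{6 j \left(-3\right)}{-31 - i \sqrt{2}} = \frac{\left(-18\right) j}{-31 - i \sqrt{2}} = - \frac{18 j}{-31 - i \sqrt{2}}$)
$\sqrt{X{\left(193,8 \right)} + 13931} = \sqrt{\left(\frac{62}{107} \cdot 8 - \frac{2}{107} i 8 \sqrt{2}\right) + 13931} = \sqrt{\left(\frac{496}{107} - \frac{16 i \sqrt{2}}{107}\right) + 13931} = \sqrt{\frac{1491113}{107} - \frac{16 i \sqrt{2}}{107}}$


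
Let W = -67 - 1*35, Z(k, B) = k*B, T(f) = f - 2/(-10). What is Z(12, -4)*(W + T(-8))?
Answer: 26352/5 ≈ 5270.4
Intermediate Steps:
T(f) = 1/5 + f (T(f) = f - 2*(-1/10) = f + 1/5 = 1/5 + f)
Z(k, B) = B*k
W = -102 (W = -67 - 35 = -102)
Z(12, -4)*(W + T(-8)) = (-4*12)*(-102 + (1/5 - 8)) = -48*(-102 - 39/5) = -48*(-549/5) = 26352/5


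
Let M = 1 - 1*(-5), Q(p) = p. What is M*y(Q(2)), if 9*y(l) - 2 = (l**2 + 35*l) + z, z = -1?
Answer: 50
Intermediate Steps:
y(l) = 1/9 + l**2/9 + 35*l/9 (y(l) = 2/9 + ((l**2 + 35*l) - 1)/9 = 2/9 + (-1 + l**2 + 35*l)/9 = 2/9 + (-1/9 + l**2/9 + 35*l/9) = 1/9 + l**2/9 + 35*l/9)
M = 6 (M = 1 + 5 = 6)
M*y(Q(2)) = 6*(1/9 + (1/9)*2**2 + (35/9)*2) = 6*(1/9 + (1/9)*4 + 70/9) = 6*(1/9 + 4/9 + 70/9) = 6*(25/3) = 50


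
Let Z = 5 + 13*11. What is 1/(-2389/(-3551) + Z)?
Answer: 3551/527937 ≈ 0.0067262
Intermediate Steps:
Z = 148 (Z = 5 + 143 = 148)
1/(-2389/(-3551) + Z) = 1/(-2389/(-3551) + 148) = 1/(-2389*(-1/3551) + 148) = 1/(2389/3551 + 148) = 1/(527937/3551) = 3551/527937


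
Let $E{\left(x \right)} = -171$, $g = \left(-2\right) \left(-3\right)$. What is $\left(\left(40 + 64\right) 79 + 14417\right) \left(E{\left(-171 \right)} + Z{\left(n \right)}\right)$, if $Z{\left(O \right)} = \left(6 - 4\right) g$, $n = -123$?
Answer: $-3598647$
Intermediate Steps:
$g = 6$
$Z{\left(O \right)} = 12$ ($Z{\left(O \right)} = \left(6 - 4\right) 6 = 2 \cdot 6 = 12$)
$\left(\left(40 + 64\right) 79 + 14417\right) \left(E{\left(-171 \right)} + Z{\left(n \right)}\right) = \left(\left(40 + 64\right) 79 + 14417\right) \left(-171 + 12\right) = \left(104 \cdot 79 + 14417\right) \left(-159\right) = \left(8216 + 14417\right) \left(-159\right) = 22633 \left(-159\right) = -3598647$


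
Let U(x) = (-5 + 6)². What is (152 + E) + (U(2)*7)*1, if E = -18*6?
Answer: 51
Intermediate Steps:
E = -108
U(x) = 1 (U(x) = 1² = 1)
(152 + E) + (U(2)*7)*1 = (152 - 108) + (1*7)*1 = 44 + 7*1 = 44 + 7 = 51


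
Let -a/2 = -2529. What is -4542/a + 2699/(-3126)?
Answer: -1547213/878406 ≈ -1.7614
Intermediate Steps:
a = 5058 (a = -2*(-2529) = 5058)
-4542/a + 2699/(-3126) = -4542/5058 + 2699/(-3126) = -4542*1/5058 + 2699*(-1/3126) = -757/843 - 2699/3126 = -1547213/878406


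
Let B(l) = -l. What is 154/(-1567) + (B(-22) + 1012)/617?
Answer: 1525260/966839 ≈ 1.5776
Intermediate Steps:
154/(-1567) + (B(-22) + 1012)/617 = 154/(-1567) + (-1*(-22) + 1012)/617 = 154*(-1/1567) + (22 + 1012)*(1/617) = -154/1567 + 1034*(1/617) = -154/1567 + 1034/617 = 1525260/966839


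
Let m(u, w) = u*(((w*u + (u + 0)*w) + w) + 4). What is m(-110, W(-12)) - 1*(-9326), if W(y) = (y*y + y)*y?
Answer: -38149674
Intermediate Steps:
W(y) = y*(y + y²) (W(y) = (y² + y)*y = (y + y²)*y = y*(y + y²))
m(u, w) = u*(4 + w + 2*u*w) (m(u, w) = u*(((u*w + u*w) + w) + 4) = u*((2*u*w + w) + 4) = u*((w + 2*u*w) + 4) = u*(4 + w + 2*u*w))
m(-110, W(-12)) - 1*(-9326) = -110*(4 + (-12)²*(1 - 12) + 2*(-110)*((-12)²*(1 - 12))) - 1*(-9326) = -110*(4 + 144*(-11) + 2*(-110)*(144*(-11))) + 9326 = -110*(4 - 1584 + 2*(-110)*(-1584)) + 9326 = -110*(4 - 1584 + 348480) + 9326 = -110*346900 + 9326 = -38159000 + 9326 = -38149674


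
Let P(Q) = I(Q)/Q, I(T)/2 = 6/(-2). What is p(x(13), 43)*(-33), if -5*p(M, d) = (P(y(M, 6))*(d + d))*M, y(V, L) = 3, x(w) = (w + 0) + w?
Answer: -147576/5 ≈ -29515.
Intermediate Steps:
I(T) = -6 (I(T) = 2*(6/(-2)) = 2*(6*(-1/2)) = 2*(-3) = -6)
x(w) = 2*w (x(w) = w + w = 2*w)
P(Q) = -6/Q
p(M, d) = 4*M*d/5 (p(M, d) = -(-6/3)*(d + d)*M/5 = -(-6*1/3)*(2*d)*M/5 = -(-4*d)*M/5 = -(-4)*M*d/5 = 4*M*d/5)
p(x(13), 43)*(-33) = ((4/5)*(2*13)*43)*(-33) = ((4/5)*26*43)*(-33) = (4472/5)*(-33) = -147576/5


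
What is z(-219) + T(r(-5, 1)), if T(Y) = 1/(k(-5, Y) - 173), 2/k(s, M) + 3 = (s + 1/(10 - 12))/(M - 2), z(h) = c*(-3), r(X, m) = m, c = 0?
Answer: -5/861 ≈ -0.0058072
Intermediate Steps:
z(h) = 0 (z(h) = 0*(-3) = 0)
k(s, M) = 2/(-3 + (-½ + s)/(-2 + M)) (k(s, M) = 2/(-3 + (s + 1/(10 - 12))/(M - 2)) = 2/(-3 + (s + 1/(-2))/(-2 + M)) = 2/(-3 + (s - ½)/(-2 + M)) = 2/(-3 + (-½ + s)/(-2 + M)))
T(Y) = 1/(-173 + 4*(-2 + Y)/(1 - 6*Y)) (T(Y) = 1/(4*(-2 + Y)/(11 - 6*Y + 2*(-5)) - 173) = 1/(4*(-2 + Y)/(11 - 6*Y - 10) - 173) = 1/(4*(-2 + Y)/(1 - 6*Y) - 173) = 1/(-173 + 4*(-2 + Y)/(1 - 6*Y)))
z(-219) + T(r(-5, 1)) = 0 + (1 - 6*1)/(-181 + 1042*1) = 0 + (1 - 6)/(-181 + 1042) = 0 - 5/861 = -5/861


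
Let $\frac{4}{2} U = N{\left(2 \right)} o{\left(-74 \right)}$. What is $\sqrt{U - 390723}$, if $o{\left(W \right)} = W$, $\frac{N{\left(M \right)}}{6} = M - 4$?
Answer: $i \sqrt{390279} \approx 624.72 i$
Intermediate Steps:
$N{\left(M \right)} = -24 + 6 M$ ($N{\left(M \right)} = 6 \left(M - 4\right) = 6 \left(-4 + M\right) = -24 + 6 M$)
$U = 444$ ($U = \frac{\left(-24 + 6 \cdot 2\right) \left(-74\right)}{2} = \frac{\left(-24 + 12\right) \left(-74\right)}{2} = \frac{\left(-12\right) \left(-74\right)}{2} = \frac{1}{2} \cdot 888 = 444$)
$\sqrt{U - 390723} = \sqrt{444 - 390723} = \sqrt{-390279} = i \sqrt{390279}$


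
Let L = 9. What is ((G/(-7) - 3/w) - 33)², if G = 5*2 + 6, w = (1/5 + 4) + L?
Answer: 29909961/23716 ≈ 1261.2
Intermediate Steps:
w = 66/5 (w = (1/5 + 4) + 9 = (⅕ + 4) + 9 = 21/5 + 9 = 66/5 ≈ 13.200)
G = 16 (G = 10 + 6 = 16)
((G/(-7) - 3/w) - 33)² = ((16/(-7) - 3/66/5) - 33)² = ((16*(-⅐) - 3*5/66) - 33)² = ((-16/7 - 5/22) - 33)² = (-387/154 - 33)² = (-5469/154)² = 29909961/23716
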